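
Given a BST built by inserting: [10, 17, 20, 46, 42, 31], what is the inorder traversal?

Tree insertion order: [10, 17, 20, 46, 42, 31]
Tree (level-order array): [10, None, 17, None, 20, None, 46, 42, None, 31]
Inorder traversal: [10, 17, 20, 31, 42, 46]


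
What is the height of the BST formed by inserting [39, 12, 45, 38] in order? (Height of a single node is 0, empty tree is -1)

Insertion order: [39, 12, 45, 38]
Tree (level-order array): [39, 12, 45, None, 38]
Compute height bottom-up (empty subtree = -1):
  height(38) = 1 + max(-1, -1) = 0
  height(12) = 1 + max(-1, 0) = 1
  height(45) = 1 + max(-1, -1) = 0
  height(39) = 1 + max(1, 0) = 2
Height = 2


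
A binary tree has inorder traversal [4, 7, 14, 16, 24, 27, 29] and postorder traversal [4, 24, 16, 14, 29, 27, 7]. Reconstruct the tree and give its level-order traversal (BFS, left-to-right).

Inorder:   [4, 7, 14, 16, 24, 27, 29]
Postorder: [4, 24, 16, 14, 29, 27, 7]
Algorithm: postorder visits root last, so walk postorder right-to-left;
each value is the root of the current inorder slice — split it at that
value, recurse on the right subtree first, then the left.
Recursive splits:
  root=7; inorder splits into left=[4], right=[14, 16, 24, 27, 29]
  root=27; inorder splits into left=[14, 16, 24], right=[29]
  root=29; inorder splits into left=[], right=[]
  root=14; inorder splits into left=[], right=[16, 24]
  root=16; inorder splits into left=[], right=[24]
  root=24; inorder splits into left=[], right=[]
  root=4; inorder splits into left=[], right=[]
Reconstructed level-order: [7, 4, 27, 14, 29, 16, 24]


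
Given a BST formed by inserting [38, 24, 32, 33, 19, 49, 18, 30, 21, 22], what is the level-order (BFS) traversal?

Tree insertion order: [38, 24, 32, 33, 19, 49, 18, 30, 21, 22]
Tree (level-order array): [38, 24, 49, 19, 32, None, None, 18, 21, 30, 33, None, None, None, 22]
BFS from the root, enqueuing left then right child of each popped node:
  queue [38] -> pop 38, enqueue [24, 49], visited so far: [38]
  queue [24, 49] -> pop 24, enqueue [19, 32], visited so far: [38, 24]
  queue [49, 19, 32] -> pop 49, enqueue [none], visited so far: [38, 24, 49]
  queue [19, 32] -> pop 19, enqueue [18, 21], visited so far: [38, 24, 49, 19]
  queue [32, 18, 21] -> pop 32, enqueue [30, 33], visited so far: [38, 24, 49, 19, 32]
  queue [18, 21, 30, 33] -> pop 18, enqueue [none], visited so far: [38, 24, 49, 19, 32, 18]
  queue [21, 30, 33] -> pop 21, enqueue [22], visited so far: [38, 24, 49, 19, 32, 18, 21]
  queue [30, 33, 22] -> pop 30, enqueue [none], visited so far: [38, 24, 49, 19, 32, 18, 21, 30]
  queue [33, 22] -> pop 33, enqueue [none], visited so far: [38, 24, 49, 19, 32, 18, 21, 30, 33]
  queue [22] -> pop 22, enqueue [none], visited so far: [38, 24, 49, 19, 32, 18, 21, 30, 33, 22]
Result: [38, 24, 49, 19, 32, 18, 21, 30, 33, 22]


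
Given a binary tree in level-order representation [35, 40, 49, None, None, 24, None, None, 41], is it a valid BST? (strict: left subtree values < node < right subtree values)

Level-order array: [35, 40, 49, None, None, 24, None, None, 41]
Validate using subtree bounds (lo, hi): at each node, require lo < value < hi,
then recurse left with hi=value and right with lo=value.
Preorder trace (stopping at first violation):
  at node 35 with bounds (-inf, +inf): OK
  at node 40 with bounds (-inf, 35): VIOLATION
Node 40 violates its bound: not (-inf < 40 < 35).
Result: Not a valid BST


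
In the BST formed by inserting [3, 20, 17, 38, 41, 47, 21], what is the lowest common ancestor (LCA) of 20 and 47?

Tree insertion order: [3, 20, 17, 38, 41, 47, 21]
Tree (level-order array): [3, None, 20, 17, 38, None, None, 21, 41, None, None, None, 47]
In a BST, the LCA of p=20, q=47 is the first node v on the
root-to-leaf path with p <= v <= q (go left if both < v, right if both > v).
Walk from root:
  at 3: both 20 and 47 > 3, go right
  at 20: 20 <= 20 <= 47, this is the LCA
LCA = 20


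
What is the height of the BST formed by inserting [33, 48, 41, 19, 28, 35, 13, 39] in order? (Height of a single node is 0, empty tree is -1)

Insertion order: [33, 48, 41, 19, 28, 35, 13, 39]
Tree (level-order array): [33, 19, 48, 13, 28, 41, None, None, None, None, None, 35, None, None, 39]
Compute height bottom-up (empty subtree = -1):
  height(13) = 1 + max(-1, -1) = 0
  height(28) = 1 + max(-1, -1) = 0
  height(19) = 1 + max(0, 0) = 1
  height(39) = 1 + max(-1, -1) = 0
  height(35) = 1 + max(-1, 0) = 1
  height(41) = 1 + max(1, -1) = 2
  height(48) = 1 + max(2, -1) = 3
  height(33) = 1 + max(1, 3) = 4
Height = 4


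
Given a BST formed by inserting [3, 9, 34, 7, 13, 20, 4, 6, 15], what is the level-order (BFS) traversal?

Tree insertion order: [3, 9, 34, 7, 13, 20, 4, 6, 15]
Tree (level-order array): [3, None, 9, 7, 34, 4, None, 13, None, None, 6, None, 20, None, None, 15]
BFS from the root, enqueuing left then right child of each popped node:
  queue [3] -> pop 3, enqueue [9], visited so far: [3]
  queue [9] -> pop 9, enqueue [7, 34], visited so far: [3, 9]
  queue [7, 34] -> pop 7, enqueue [4], visited so far: [3, 9, 7]
  queue [34, 4] -> pop 34, enqueue [13], visited so far: [3, 9, 7, 34]
  queue [4, 13] -> pop 4, enqueue [6], visited so far: [3, 9, 7, 34, 4]
  queue [13, 6] -> pop 13, enqueue [20], visited so far: [3, 9, 7, 34, 4, 13]
  queue [6, 20] -> pop 6, enqueue [none], visited so far: [3, 9, 7, 34, 4, 13, 6]
  queue [20] -> pop 20, enqueue [15], visited so far: [3, 9, 7, 34, 4, 13, 6, 20]
  queue [15] -> pop 15, enqueue [none], visited so far: [3, 9, 7, 34, 4, 13, 6, 20, 15]
Result: [3, 9, 7, 34, 4, 13, 6, 20, 15]


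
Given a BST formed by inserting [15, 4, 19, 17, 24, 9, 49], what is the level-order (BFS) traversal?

Tree insertion order: [15, 4, 19, 17, 24, 9, 49]
Tree (level-order array): [15, 4, 19, None, 9, 17, 24, None, None, None, None, None, 49]
BFS from the root, enqueuing left then right child of each popped node:
  queue [15] -> pop 15, enqueue [4, 19], visited so far: [15]
  queue [4, 19] -> pop 4, enqueue [9], visited so far: [15, 4]
  queue [19, 9] -> pop 19, enqueue [17, 24], visited so far: [15, 4, 19]
  queue [9, 17, 24] -> pop 9, enqueue [none], visited so far: [15, 4, 19, 9]
  queue [17, 24] -> pop 17, enqueue [none], visited so far: [15, 4, 19, 9, 17]
  queue [24] -> pop 24, enqueue [49], visited so far: [15, 4, 19, 9, 17, 24]
  queue [49] -> pop 49, enqueue [none], visited so far: [15, 4, 19, 9, 17, 24, 49]
Result: [15, 4, 19, 9, 17, 24, 49]


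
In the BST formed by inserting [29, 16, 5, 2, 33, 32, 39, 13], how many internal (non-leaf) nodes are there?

Tree built from: [29, 16, 5, 2, 33, 32, 39, 13]
Tree (level-order array): [29, 16, 33, 5, None, 32, 39, 2, 13]
Rule: An internal node has at least one child.
Per-node child counts:
  node 29: 2 child(ren)
  node 16: 1 child(ren)
  node 5: 2 child(ren)
  node 2: 0 child(ren)
  node 13: 0 child(ren)
  node 33: 2 child(ren)
  node 32: 0 child(ren)
  node 39: 0 child(ren)
Matching nodes: [29, 16, 5, 33]
Count of internal (non-leaf) nodes: 4


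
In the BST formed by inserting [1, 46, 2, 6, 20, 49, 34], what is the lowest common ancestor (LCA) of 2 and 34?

Tree insertion order: [1, 46, 2, 6, 20, 49, 34]
Tree (level-order array): [1, None, 46, 2, 49, None, 6, None, None, None, 20, None, 34]
In a BST, the LCA of p=2, q=34 is the first node v on the
root-to-leaf path with p <= v <= q (go left if both < v, right if both > v).
Walk from root:
  at 1: both 2 and 34 > 1, go right
  at 46: both 2 and 34 < 46, go left
  at 2: 2 <= 2 <= 34, this is the LCA
LCA = 2


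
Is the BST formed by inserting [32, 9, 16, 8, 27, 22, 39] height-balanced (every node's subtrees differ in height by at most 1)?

Tree (level-order array): [32, 9, 39, 8, 16, None, None, None, None, None, 27, 22]
Definition: a tree is height-balanced if, at every node, |h(left) - h(right)| <= 1 (empty subtree has height -1).
Bottom-up per-node check:
  node 8: h_left=-1, h_right=-1, diff=0 [OK], height=0
  node 22: h_left=-1, h_right=-1, diff=0 [OK], height=0
  node 27: h_left=0, h_right=-1, diff=1 [OK], height=1
  node 16: h_left=-1, h_right=1, diff=2 [FAIL (|-1-1|=2 > 1)], height=2
  node 9: h_left=0, h_right=2, diff=2 [FAIL (|0-2|=2 > 1)], height=3
  node 39: h_left=-1, h_right=-1, diff=0 [OK], height=0
  node 32: h_left=3, h_right=0, diff=3 [FAIL (|3-0|=3 > 1)], height=4
Node 16 violates the condition: |-1 - 1| = 2 > 1.
Result: Not balanced


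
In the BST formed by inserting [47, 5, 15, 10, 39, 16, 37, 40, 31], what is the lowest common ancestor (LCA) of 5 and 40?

Tree insertion order: [47, 5, 15, 10, 39, 16, 37, 40, 31]
Tree (level-order array): [47, 5, None, None, 15, 10, 39, None, None, 16, 40, None, 37, None, None, 31]
In a BST, the LCA of p=5, q=40 is the first node v on the
root-to-leaf path with p <= v <= q (go left if both < v, right if both > v).
Walk from root:
  at 47: both 5 and 40 < 47, go left
  at 5: 5 <= 5 <= 40, this is the LCA
LCA = 5


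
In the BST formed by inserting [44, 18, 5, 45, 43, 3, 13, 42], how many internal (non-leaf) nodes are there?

Tree built from: [44, 18, 5, 45, 43, 3, 13, 42]
Tree (level-order array): [44, 18, 45, 5, 43, None, None, 3, 13, 42]
Rule: An internal node has at least one child.
Per-node child counts:
  node 44: 2 child(ren)
  node 18: 2 child(ren)
  node 5: 2 child(ren)
  node 3: 0 child(ren)
  node 13: 0 child(ren)
  node 43: 1 child(ren)
  node 42: 0 child(ren)
  node 45: 0 child(ren)
Matching nodes: [44, 18, 5, 43]
Count of internal (non-leaf) nodes: 4


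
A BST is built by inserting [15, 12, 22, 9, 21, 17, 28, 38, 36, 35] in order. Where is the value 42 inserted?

Starting tree (level order): [15, 12, 22, 9, None, 21, 28, None, None, 17, None, None, 38, None, None, 36, None, 35]
Insertion path: 15 -> 22 -> 28 -> 38
Result: insert 42 as right child of 38
Final tree (level order): [15, 12, 22, 9, None, 21, 28, None, None, 17, None, None, 38, None, None, 36, 42, 35]


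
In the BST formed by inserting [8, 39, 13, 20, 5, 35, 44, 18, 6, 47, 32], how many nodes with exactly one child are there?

Tree built from: [8, 39, 13, 20, 5, 35, 44, 18, 6, 47, 32]
Tree (level-order array): [8, 5, 39, None, 6, 13, 44, None, None, None, 20, None, 47, 18, 35, None, None, None, None, 32]
Rule: These are nodes with exactly 1 non-null child.
Per-node child counts:
  node 8: 2 child(ren)
  node 5: 1 child(ren)
  node 6: 0 child(ren)
  node 39: 2 child(ren)
  node 13: 1 child(ren)
  node 20: 2 child(ren)
  node 18: 0 child(ren)
  node 35: 1 child(ren)
  node 32: 0 child(ren)
  node 44: 1 child(ren)
  node 47: 0 child(ren)
Matching nodes: [5, 13, 35, 44]
Count of nodes with exactly one child: 4


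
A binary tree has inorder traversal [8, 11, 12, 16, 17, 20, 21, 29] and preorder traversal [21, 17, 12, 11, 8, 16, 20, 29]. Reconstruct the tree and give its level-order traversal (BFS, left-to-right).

Inorder:  [8, 11, 12, 16, 17, 20, 21, 29]
Preorder: [21, 17, 12, 11, 8, 16, 20, 29]
Algorithm: preorder visits root first, so consume preorder in order;
for each root, split the current inorder slice at that value into
left-subtree inorder and right-subtree inorder, then recurse.
Recursive splits:
  root=21; inorder splits into left=[8, 11, 12, 16, 17, 20], right=[29]
  root=17; inorder splits into left=[8, 11, 12, 16], right=[20]
  root=12; inorder splits into left=[8, 11], right=[16]
  root=11; inorder splits into left=[8], right=[]
  root=8; inorder splits into left=[], right=[]
  root=16; inorder splits into left=[], right=[]
  root=20; inorder splits into left=[], right=[]
  root=29; inorder splits into left=[], right=[]
Reconstructed level-order: [21, 17, 29, 12, 20, 11, 16, 8]


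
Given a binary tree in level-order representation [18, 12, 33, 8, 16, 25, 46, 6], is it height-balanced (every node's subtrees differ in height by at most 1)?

Tree (level-order array): [18, 12, 33, 8, 16, 25, 46, 6]
Definition: a tree is height-balanced if, at every node, |h(left) - h(right)| <= 1 (empty subtree has height -1).
Bottom-up per-node check:
  node 6: h_left=-1, h_right=-1, diff=0 [OK], height=0
  node 8: h_left=0, h_right=-1, diff=1 [OK], height=1
  node 16: h_left=-1, h_right=-1, diff=0 [OK], height=0
  node 12: h_left=1, h_right=0, diff=1 [OK], height=2
  node 25: h_left=-1, h_right=-1, diff=0 [OK], height=0
  node 46: h_left=-1, h_right=-1, diff=0 [OK], height=0
  node 33: h_left=0, h_right=0, diff=0 [OK], height=1
  node 18: h_left=2, h_right=1, diff=1 [OK], height=3
All nodes satisfy the balance condition.
Result: Balanced


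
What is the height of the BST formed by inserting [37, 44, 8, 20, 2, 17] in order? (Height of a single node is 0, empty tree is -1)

Insertion order: [37, 44, 8, 20, 2, 17]
Tree (level-order array): [37, 8, 44, 2, 20, None, None, None, None, 17]
Compute height bottom-up (empty subtree = -1):
  height(2) = 1 + max(-1, -1) = 0
  height(17) = 1 + max(-1, -1) = 0
  height(20) = 1 + max(0, -1) = 1
  height(8) = 1 + max(0, 1) = 2
  height(44) = 1 + max(-1, -1) = 0
  height(37) = 1 + max(2, 0) = 3
Height = 3


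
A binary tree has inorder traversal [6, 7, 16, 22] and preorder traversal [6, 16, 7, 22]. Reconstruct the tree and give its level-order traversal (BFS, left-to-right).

Inorder:  [6, 7, 16, 22]
Preorder: [6, 16, 7, 22]
Algorithm: preorder visits root first, so consume preorder in order;
for each root, split the current inorder slice at that value into
left-subtree inorder and right-subtree inorder, then recurse.
Recursive splits:
  root=6; inorder splits into left=[], right=[7, 16, 22]
  root=16; inorder splits into left=[7], right=[22]
  root=7; inorder splits into left=[], right=[]
  root=22; inorder splits into left=[], right=[]
Reconstructed level-order: [6, 16, 7, 22]


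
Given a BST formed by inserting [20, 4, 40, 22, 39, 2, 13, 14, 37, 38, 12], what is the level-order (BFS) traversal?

Tree insertion order: [20, 4, 40, 22, 39, 2, 13, 14, 37, 38, 12]
Tree (level-order array): [20, 4, 40, 2, 13, 22, None, None, None, 12, 14, None, 39, None, None, None, None, 37, None, None, 38]
BFS from the root, enqueuing left then right child of each popped node:
  queue [20] -> pop 20, enqueue [4, 40], visited so far: [20]
  queue [4, 40] -> pop 4, enqueue [2, 13], visited so far: [20, 4]
  queue [40, 2, 13] -> pop 40, enqueue [22], visited so far: [20, 4, 40]
  queue [2, 13, 22] -> pop 2, enqueue [none], visited so far: [20, 4, 40, 2]
  queue [13, 22] -> pop 13, enqueue [12, 14], visited so far: [20, 4, 40, 2, 13]
  queue [22, 12, 14] -> pop 22, enqueue [39], visited so far: [20, 4, 40, 2, 13, 22]
  queue [12, 14, 39] -> pop 12, enqueue [none], visited so far: [20, 4, 40, 2, 13, 22, 12]
  queue [14, 39] -> pop 14, enqueue [none], visited so far: [20, 4, 40, 2, 13, 22, 12, 14]
  queue [39] -> pop 39, enqueue [37], visited so far: [20, 4, 40, 2, 13, 22, 12, 14, 39]
  queue [37] -> pop 37, enqueue [38], visited so far: [20, 4, 40, 2, 13, 22, 12, 14, 39, 37]
  queue [38] -> pop 38, enqueue [none], visited so far: [20, 4, 40, 2, 13, 22, 12, 14, 39, 37, 38]
Result: [20, 4, 40, 2, 13, 22, 12, 14, 39, 37, 38]


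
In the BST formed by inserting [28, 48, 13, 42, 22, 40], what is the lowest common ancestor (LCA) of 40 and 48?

Tree insertion order: [28, 48, 13, 42, 22, 40]
Tree (level-order array): [28, 13, 48, None, 22, 42, None, None, None, 40]
In a BST, the LCA of p=40, q=48 is the first node v on the
root-to-leaf path with p <= v <= q (go left if both < v, right if both > v).
Walk from root:
  at 28: both 40 and 48 > 28, go right
  at 48: 40 <= 48 <= 48, this is the LCA
LCA = 48


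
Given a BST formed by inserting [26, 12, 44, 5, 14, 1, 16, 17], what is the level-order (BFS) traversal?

Tree insertion order: [26, 12, 44, 5, 14, 1, 16, 17]
Tree (level-order array): [26, 12, 44, 5, 14, None, None, 1, None, None, 16, None, None, None, 17]
BFS from the root, enqueuing left then right child of each popped node:
  queue [26] -> pop 26, enqueue [12, 44], visited so far: [26]
  queue [12, 44] -> pop 12, enqueue [5, 14], visited so far: [26, 12]
  queue [44, 5, 14] -> pop 44, enqueue [none], visited so far: [26, 12, 44]
  queue [5, 14] -> pop 5, enqueue [1], visited so far: [26, 12, 44, 5]
  queue [14, 1] -> pop 14, enqueue [16], visited so far: [26, 12, 44, 5, 14]
  queue [1, 16] -> pop 1, enqueue [none], visited so far: [26, 12, 44, 5, 14, 1]
  queue [16] -> pop 16, enqueue [17], visited so far: [26, 12, 44, 5, 14, 1, 16]
  queue [17] -> pop 17, enqueue [none], visited so far: [26, 12, 44, 5, 14, 1, 16, 17]
Result: [26, 12, 44, 5, 14, 1, 16, 17]


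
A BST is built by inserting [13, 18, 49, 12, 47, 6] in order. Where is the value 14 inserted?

Starting tree (level order): [13, 12, 18, 6, None, None, 49, None, None, 47]
Insertion path: 13 -> 18
Result: insert 14 as left child of 18
Final tree (level order): [13, 12, 18, 6, None, 14, 49, None, None, None, None, 47]


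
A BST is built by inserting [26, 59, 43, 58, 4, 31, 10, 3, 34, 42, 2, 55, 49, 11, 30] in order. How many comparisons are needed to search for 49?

Search path for 49: 26 -> 59 -> 43 -> 58 -> 55 -> 49
Found: True
Comparisons: 6


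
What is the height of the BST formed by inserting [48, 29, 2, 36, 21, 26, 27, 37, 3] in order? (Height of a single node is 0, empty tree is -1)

Insertion order: [48, 29, 2, 36, 21, 26, 27, 37, 3]
Tree (level-order array): [48, 29, None, 2, 36, None, 21, None, 37, 3, 26, None, None, None, None, None, 27]
Compute height bottom-up (empty subtree = -1):
  height(3) = 1 + max(-1, -1) = 0
  height(27) = 1 + max(-1, -1) = 0
  height(26) = 1 + max(-1, 0) = 1
  height(21) = 1 + max(0, 1) = 2
  height(2) = 1 + max(-1, 2) = 3
  height(37) = 1 + max(-1, -1) = 0
  height(36) = 1 + max(-1, 0) = 1
  height(29) = 1 + max(3, 1) = 4
  height(48) = 1 + max(4, -1) = 5
Height = 5


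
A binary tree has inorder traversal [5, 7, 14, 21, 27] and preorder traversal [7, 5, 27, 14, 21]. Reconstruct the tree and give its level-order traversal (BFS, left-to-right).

Inorder:  [5, 7, 14, 21, 27]
Preorder: [7, 5, 27, 14, 21]
Algorithm: preorder visits root first, so consume preorder in order;
for each root, split the current inorder slice at that value into
left-subtree inorder and right-subtree inorder, then recurse.
Recursive splits:
  root=7; inorder splits into left=[5], right=[14, 21, 27]
  root=5; inorder splits into left=[], right=[]
  root=27; inorder splits into left=[14, 21], right=[]
  root=14; inorder splits into left=[], right=[21]
  root=21; inorder splits into left=[], right=[]
Reconstructed level-order: [7, 5, 27, 14, 21]


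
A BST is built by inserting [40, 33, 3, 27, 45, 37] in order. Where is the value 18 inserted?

Starting tree (level order): [40, 33, 45, 3, 37, None, None, None, 27]
Insertion path: 40 -> 33 -> 3 -> 27
Result: insert 18 as left child of 27
Final tree (level order): [40, 33, 45, 3, 37, None, None, None, 27, None, None, 18]


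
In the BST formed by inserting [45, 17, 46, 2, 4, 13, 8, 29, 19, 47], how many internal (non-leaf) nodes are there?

Tree built from: [45, 17, 46, 2, 4, 13, 8, 29, 19, 47]
Tree (level-order array): [45, 17, 46, 2, 29, None, 47, None, 4, 19, None, None, None, None, 13, None, None, 8]
Rule: An internal node has at least one child.
Per-node child counts:
  node 45: 2 child(ren)
  node 17: 2 child(ren)
  node 2: 1 child(ren)
  node 4: 1 child(ren)
  node 13: 1 child(ren)
  node 8: 0 child(ren)
  node 29: 1 child(ren)
  node 19: 0 child(ren)
  node 46: 1 child(ren)
  node 47: 0 child(ren)
Matching nodes: [45, 17, 2, 4, 13, 29, 46]
Count of internal (non-leaf) nodes: 7


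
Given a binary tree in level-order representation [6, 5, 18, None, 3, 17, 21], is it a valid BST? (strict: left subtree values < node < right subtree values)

Level-order array: [6, 5, 18, None, 3, 17, 21]
Validate using subtree bounds (lo, hi): at each node, require lo < value < hi,
then recurse left with hi=value and right with lo=value.
Preorder trace (stopping at first violation):
  at node 6 with bounds (-inf, +inf): OK
  at node 5 with bounds (-inf, 6): OK
  at node 3 with bounds (5, 6): VIOLATION
Node 3 violates its bound: not (5 < 3 < 6).
Result: Not a valid BST


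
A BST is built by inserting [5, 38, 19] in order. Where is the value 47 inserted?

Starting tree (level order): [5, None, 38, 19]
Insertion path: 5 -> 38
Result: insert 47 as right child of 38
Final tree (level order): [5, None, 38, 19, 47]


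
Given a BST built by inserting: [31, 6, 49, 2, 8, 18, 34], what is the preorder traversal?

Tree insertion order: [31, 6, 49, 2, 8, 18, 34]
Tree (level-order array): [31, 6, 49, 2, 8, 34, None, None, None, None, 18]
Preorder traversal: [31, 6, 2, 8, 18, 49, 34]


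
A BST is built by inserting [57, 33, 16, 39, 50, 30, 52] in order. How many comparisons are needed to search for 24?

Search path for 24: 57 -> 33 -> 16 -> 30
Found: False
Comparisons: 4


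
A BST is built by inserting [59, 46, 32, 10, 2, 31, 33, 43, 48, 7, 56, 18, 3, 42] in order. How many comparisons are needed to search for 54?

Search path for 54: 59 -> 46 -> 48 -> 56
Found: False
Comparisons: 4


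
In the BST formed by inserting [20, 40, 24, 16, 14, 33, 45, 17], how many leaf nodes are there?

Tree built from: [20, 40, 24, 16, 14, 33, 45, 17]
Tree (level-order array): [20, 16, 40, 14, 17, 24, 45, None, None, None, None, None, 33]
Rule: A leaf has 0 children.
Per-node child counts:
  node 20: 2 child(ren)
  node 16: 2 child(ren)
  node 14: 0 child(ren)
  node 17: 0 child(ren)
  node 40: 2 child(ren)
  node 24: 1 child(ren)
  node 33: 0 child(ren)
  node 45: 0 child(ren)
Matching nodes: [14, 17, 33, 45]
Count of leaf nodes: 4


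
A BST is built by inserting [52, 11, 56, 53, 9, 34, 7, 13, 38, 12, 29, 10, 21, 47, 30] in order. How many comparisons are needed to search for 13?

Search path for 13: 52 -> 11 -> 34 -> 13
Found: True
Comparisons: 4


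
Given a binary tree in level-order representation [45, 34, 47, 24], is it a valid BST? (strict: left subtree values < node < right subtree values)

Level-order array: [45, 34, 47, 24]
Validate using subtree bounds (lo, hi): at each node, require lo < value < hi,
then recurse left with hi=value and right with lo=value.
Preorder trace (stopping at first violation):
  at node 45 with bounds (-inf, +inf): OK
  at node 34 with bounds (-inf, 45): OK
  at node 24 with bounds (-inf, 34): OK
  at node 47 with bounds (45, +inf): OK
No violation found at any node.
Result: Valid BST


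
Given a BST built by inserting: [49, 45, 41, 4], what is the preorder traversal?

Tree insertion order: [49, 45, 41, 4]
Tree (level-order array): [49, 45, None, 41, None, 4]
Preorder traversal: [49, 45, 41, 4]


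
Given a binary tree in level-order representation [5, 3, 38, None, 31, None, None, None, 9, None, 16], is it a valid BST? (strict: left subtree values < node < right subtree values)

Level-order array: [5, 3, 38, None, 31, None, None, None, 9, None, 16]
Validate using subtree bounds (lo, hi): at each node, require lo < value < hi,
then recurse left with hi=value and right with lo=value.
Preorder trace (stopping at first violation):
  at node 5 with bounds (-inf, +inf): OK
  at node 3 with bounds (-inf, 5): OK
  at node 31 with bounds (3, 5): VIOLATION
Node 31 violates its bound: not (3 < 31 < 5).
Result: Not a valid BST


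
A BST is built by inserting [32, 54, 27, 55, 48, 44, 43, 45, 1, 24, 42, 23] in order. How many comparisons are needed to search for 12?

Search path for 12: 32 -> 27 -> 1 -> 24 -> 23
Found: False
Comparisons: 5


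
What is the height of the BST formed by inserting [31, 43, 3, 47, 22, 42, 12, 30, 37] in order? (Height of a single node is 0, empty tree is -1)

Insertion order: [31, 43, 3, 47, 22, 42, 12, 30, 37]
Tree (level-order array): [31, 3, 43, None, 22, 42, 47, 12, 30, 37]
Compute height bottom-up (empty subtree = -1):
  height(12) = 1 + max(-1, -1) = 0
  height(30) = 1 + max(-1, -1) = 0
  height(22) = 1 + max(0, 0) = 1
  height(3) = 1 + max(-1, 1) = 2
  height(37) = 1 + max(-1, -1) = 0
  height(42) = 1 + max(0, -1) = 1
  height(47) = 1 + max(-1, -1) = 0
  height(43) = 1 + max(1, 0) = 2
  height(31) = 1 + max(2, 2) = 3
Height = 3


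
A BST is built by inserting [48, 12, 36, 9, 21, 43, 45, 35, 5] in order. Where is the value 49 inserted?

Starting tree (level order): [48, 12, None, 9, 36, 5, None, 21, 43, None, None, None, 35, None, 45]
Insertion path: 48
Result: insert 49 as right child of 48
Final tree (level order): [48, 12, 49, 9, 36, None, None, 5, None, 21, 43, None, None, None, 35, None, 45]


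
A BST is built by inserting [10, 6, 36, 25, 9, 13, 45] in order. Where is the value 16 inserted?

Starting tree (level order): [10, 6, 36, None, 9, 25, 45, None, None, 13]
Insertion path: 10 -> 36 -> 25 -> 13
Result: insert 16 as right child of 13
Final tree (level order): [10, 6, 36, None, 9, 25, 45, None, None, 13, None, None, None, None, 16]


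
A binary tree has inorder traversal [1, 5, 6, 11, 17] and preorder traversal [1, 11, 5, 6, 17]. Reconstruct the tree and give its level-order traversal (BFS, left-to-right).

Inorder:  [1, 5, 6, 11, 17]
Preorder: [1, 11, 5, 6, 17]
Algorithm: preorder visits root first, so consume preorder in order;
for each root, split the current inorder slice at that value into
left-subtree inorder and right-subtree inorder, then recurse.
Recursive splits:
  root=1; inorder splits into left=[], right=[5, 6, 11, 17]
  root=11; inorder splits into left=[5, 6], right=[17]
  root=5; inorder splits into left=[], right=[6]
  root=6; inorder splits into left=[], right=[]
  root=17; inorder splits into left=[], right=[]
Reconstructed level-order: [1, 11, 5, 17, 6]


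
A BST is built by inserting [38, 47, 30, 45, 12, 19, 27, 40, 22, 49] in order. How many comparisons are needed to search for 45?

Search path for 45: 38 -> 47 -> 45
Found: True
Comparisons: 3


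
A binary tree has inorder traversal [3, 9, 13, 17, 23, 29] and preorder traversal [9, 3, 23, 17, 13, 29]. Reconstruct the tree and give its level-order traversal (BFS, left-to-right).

Inorder:  [3, 9, 13, 17, 23, 29]
Preorder: [9, 3, 23, 17, 13, 29]
Algorithm: preorder visits root first, so consume preorder in order;
for each root, split the current inorder slice at that value into
left-subtree inorder and right-subtree inorder, then recurse.
Recursive splits:
  root=9; inorder splits into left=[3], right=[13, 17, 23, 29]
  root=3; inorder splits into left=[], right=[]
  root=23; inorder splits into left=[13, 17], right=[29]
  root=17; inorder splits into left=[13], right=[]
  root=13; inorder splits into left=[], right=[]
  root=29; inorder splits into left=[], right=[]
Reconstructed level-order: [9, 3, 23, 17, 29, 13]


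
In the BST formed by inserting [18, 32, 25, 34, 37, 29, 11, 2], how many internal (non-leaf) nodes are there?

Tree built from: [18, 32, 25, 34, 37, 29, 11, 2]
Tree (level-order array): [18, 11, 32, 2, None, 25, 34, None, None, None, 29, None, 37]
Rule: An internal node has at least one child.
Per-node child counts:
  node 18: 2 child(ren)
  node 11: 1 child(ren)
  node 2: 0 child(ren)
  node 32: 2 child(ren)
  node 25: 1 child(ren)
  node 29: 0 child(ren)
  node 34: 1 child(ren)
  node 37: 0 child(ren)
Matching nodes: [18, 11, 32, 25, 34]
Count of internal (non-leaf) nodes: 5


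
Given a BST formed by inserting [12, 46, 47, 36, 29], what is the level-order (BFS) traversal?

Tree insertion order: [12, 46, 47, 36, 29]
Tree (level-order array): [12, None, 46, 36, 47, 29]
BFS from the root, enqueuing left then right child of each popped node:
  queue [12] -> pop 12, enqueue [46], visited so far: [12]
  queue [46] -> pop 46, enqueue [36, 47], visited so far: [12, 46]
  queue [36, 47] -> pop 36, enqueue [29], visited so far: [12, 46, 36]
  queue [47, 29] -> pop 47, enqueue [none], visited so far: [12, 46, 36, 47]
  queue [29] -> pop 29, enqueue [none], visited so far: [12, 46, 36, 47, 29]
Result: [12, 46, 36, 47, 29]


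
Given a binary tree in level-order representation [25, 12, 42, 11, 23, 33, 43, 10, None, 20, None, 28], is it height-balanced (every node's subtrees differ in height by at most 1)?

Tree (level-order array): [25, 12, 42, 11, 23, 33, 43, 10, None, 20, None, 28]
Definition: a tree is height-balanced if, at every node, |h(left) - h(right)| <= 1 (empty subtree has height -1).
Bottom-up per-node check:
  node 10: h_left=-1, h_right=-1, diff=0 [OK], height=0
  node 11: h_left=0, h_right=-1, diff=1 [OK], height=1
  node 20: h_left=-1, h_right=-1, diff=0 [OK], height=0
  node 23: h_left=0, h_right=-1, diff=1 [OK], height=1
  node 12: h_left=1, h_right=1, diff=0 [OK], height=2
  node 28: h_left=-1, h_right=-1, diff=0 [OK], height=0
  node 33: h_left=0, h_right=-1, diff=1 [OK], height=1
  node 43: h_left=-1, h_right=-1, diff=0 [OK], height=0
  node 42: h_left=1, h_right=0, diff=1 [OK], height=2
  node 25: h_left=2, h_right=2, diff=0 [OK], height=3
All nodes satisfy the balance condition.
Result: Balanced


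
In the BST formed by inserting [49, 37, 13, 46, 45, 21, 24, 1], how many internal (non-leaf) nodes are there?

Tree built from: [49, 37, 13, 46, 45, 21, 24, 1]
Tree (level-order array): [49, 37, None, 13, 46, 1, 21, 45, None, None, None, None, 24]
Rule: An internal node has at least one child.
Per-node child counts:
  node 49: 1 child(ren)
  node 37: 2 child(ren)
  node 13: 2 child(ren)
  node 1: 0 child(ren)
  node 21: 1 child(ren)
  node 24: 0 child(ren)
  node 46: 1 child(ren)
  node 45: 0 child(ren)
Matching nodes: [49, 37, 13, 21, 46]
Count of internal (non-leaf) nodes: 5


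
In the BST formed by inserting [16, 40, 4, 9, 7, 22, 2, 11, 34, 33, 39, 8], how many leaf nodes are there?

Tree built from: [16, 40, 4, 9, 7, 22, 2, 11, 34, 33, 39, 8]
Tree (level-order array): [16, 4, 40, 2, 9, 22, None, None, None, 7, 11, None, 34, None, 8, None, None, 33, 39]
Rule: A leaf has 0 children.
Per-node child counts:
  node 16: 2 child(ren)
  node 4: 2 child(ren)
  node 2: 0 child(ren)
  node 9: 2 child(ren)
  node 7: 1 child(ren)
  node 8: 0 child(ren)
  node 11: 0 child(ren)
  node 40: 1 child(ren)
  node 22: 1 child(ren)
  node 34: 2 child(ren)
  node 33: 0 child(ren)
  node 39: 0 child(ren)
Matching nodes: [2, 8, 11, 33, 39]
Count of leaf nodes: 5


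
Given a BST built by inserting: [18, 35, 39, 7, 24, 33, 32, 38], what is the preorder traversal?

Tree insertion order: [18, 35, 39, 7, 24, 33, 32, 38]
Tree (level-order array): [18, 7, 35, None, None, 24, 39, None, 33, 38, None, 32]
Preorder traversal: [18, 7, 35, 24, 33, 32, 39, 38]


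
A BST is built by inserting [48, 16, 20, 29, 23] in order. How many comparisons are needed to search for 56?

Search path for 56: 48
Found: False
Comparisons: 1


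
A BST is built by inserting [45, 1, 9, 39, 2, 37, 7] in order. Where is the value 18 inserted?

Starting tree (level order): [45, 1, None, None, 9, 2, 39, None, 7, 37]
Insertion path: 45 -> 1 -> 9 -> 39 -> 37
Result: insert 18 as left child of 37
Final tree (level order): [45, 1, None, None, 9, 2, 39, None, 7, 37, None, None, None, 18]


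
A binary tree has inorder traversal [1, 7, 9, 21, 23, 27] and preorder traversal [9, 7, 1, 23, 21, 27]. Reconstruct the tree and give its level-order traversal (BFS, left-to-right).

Inorder:  [1, 7, 9, 21, 23, 27]
Preorder: [9, 7, 1, 23, 21, 27]
Algorithm: preorder visits root first, so consume preorder in order;
for each root, split the current inorder slice at that value into
left-subtree inorder and right-subtree inorder, then recurse.
Recursive splits:
  root=9; inorder splits into left=[1, 7], right=[21, 23, 27]
  root=7; inorder splits into left=[1], right=[]
  root=1; inorder splits into left=[], right=[]
  root=23; inorder splits into left=[21], right=[27]
  root=21; inorder splits into left=[], right=[]
  root=27; inorder splits into left=[], right=[]
Reconstructed level-order: [9, 7, 23, 1, 21, 27]


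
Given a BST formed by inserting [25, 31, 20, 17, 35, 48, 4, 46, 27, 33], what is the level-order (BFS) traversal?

Tree insertion order: [25, 31, 20, 17, 35, 48, 4, 46, 27, 33]
Tree (level-order array): [25, 20, 31, 17, None, 27, 35, 4, None, None, None, 33, 48, None, None, None, None, 46]
BFS from the root, enqueuing left then right child of each popped node:
  queue [25] -> pop 25, enqueue [20, 31], visited so far: [25]
  queue [20, 31] -> pop 20, enqueue [17], visited so far: [25, 20]
  queue [31, 17] -> pop 31, enqueue [27, 35], visited so far: [25, 20, 31]
  queue [17, 27, 35] -> pop 17, enqueue [4], visited so far: [25, 20, 31, 17]
  queue [27, 35, 4] -> pop 27, enqueue [none], visited so far: [25, 20, 31, 17, 27]
  queue [35, 4] -> pop 35, enqueue [33, 48], visited so far: [25, 20, 31, 17, 27, 35]
  queue [4, 33, 48] -> pop 4, enqueue [none], visited so far: [25, 20, 31, 17, 27, 35, 4]
  queue [33, 48] -> pop 33, enqueue [none], visited so far: [25, 20, 31, 17, 27, 35, 4, 33]
  queue [48] -> pop 48, enqueue [46], visited so far: [25, 20, 31, 17, 27, 35, 4, 33, 48]
  queue [46] -> pop 46, enqueue [none], visited so far: [25, 20, 31, 17, 27, 35, 4, 33, 48, 46]
Result: [25, 20, 31, 17, 27, 35, 4, 33, 48, 46]


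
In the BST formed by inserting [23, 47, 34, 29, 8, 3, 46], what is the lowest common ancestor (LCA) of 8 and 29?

Tree insertion order: [23, 47, 34, 29, 8, 3, 46]
Tree (level-order array): [23, 8, 47, 3, None, 34, None, None, None, 29, 46]
In a BST, the LCA of p=8, q=29 is the first node v on the
root-to-leaf path with p <= v <= q (go left if both < v, right if both > v).
Walk from root:
  at 23: 8 <= 23 <= 29, this is the LCA
LCA = 23


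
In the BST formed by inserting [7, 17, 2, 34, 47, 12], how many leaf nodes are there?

Tree built from: [7, 17, 2, 34, 47, 12]
Tree (level-order array): [7, 2, 17, None, None, 12, 34, None, None, None, 47]
Rule: A leaf has 0 children.
Per-node child counts:
  node 7: 2 child(ren)
  node 2: 0 child(ren)
  node 17: 2 child(ren)
  node 12: 0 child(ren)
  node 34: 1 child(ren)
  node 47: 0 child(ren)
Matching nodes: [2, 12, 47]
Count of leaf nodes: 3


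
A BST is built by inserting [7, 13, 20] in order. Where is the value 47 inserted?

Starting tree (level order): [7, None, 13, None, 20]
Insertion path: 7 -> 13 -> 20
Result: insert 47 as right child of 20
Final tree (level order): [7, None, 13, None, 20, None, 47]


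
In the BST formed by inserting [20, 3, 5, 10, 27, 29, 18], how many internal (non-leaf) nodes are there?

Tree built from: [20, 3, 5, 10, 27, 29, 18]
Tree (level-order array): [20, 3, 27, None, 5, None, 29, None, 10, None, None, None, 18]
Rule: An internal node has at least one child.
Per-node child counts:
  node 20: 2 child(ren)
  node 3: 1 child(ren)
  node 5: 1 child(ren)
  node 10: 1 child(ren)
  node 18: 0 child(ren)
  node 27: 1 child(ren)
  node 29: 0 child(ren)
Matching nodes: [20, 3, 5, 10, 27]
Count of internal (non-leaf) nodes: 5


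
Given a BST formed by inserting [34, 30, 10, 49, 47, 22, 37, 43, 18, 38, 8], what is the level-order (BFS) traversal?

Tree insertion order: [34, 30, 10, 49, 47, 22, 37, 43, 18, 38, 8]
Tree (level-order array): [34, 30, 49, 10, None, 47, None, 8, 22, 37, None, None, None, 18, None, None, 43, None, None, 38]
BFS from the root, enqueuing left then right child of each popped node:
  queue [34] -> pop 34, enqueue [30, 49], visited so far: [34]
  queue [30, 49] -> pop 30, enqueue [10], visited so far: [34, 30]
  queue [49, 10] -> pop 49, enqueue [47], visited so far: [34, 30, 49]
  queue [10, 47] -> pop 10, enqueue [8, 22], visited so far: [34, 30, 49, 10]
  queue [47, 8, 22] -> pop 47, enqueue [37], visited so far: [34, 30, 49, 10, 47]
  queue [8, 22, 37] -> pop 8, enqueue [none], visited so far: [34, 30, 49, 10, 47, 8]
  queue [22, 37] -> pop 22, enqueue [18], visited so far: [34, 30, 49, 10, 47, 8, 22]
  queue [37, 18] -> pop 37, enqueue [43], visited so far: [34, 30, 49, 10, 47, 8, 22, 37]
  queue [18, 43] -> pop 18, enqueue [none], visited so far: [34, 30, 49, 10, 47, 8, 22, 37, 18]
  queue [43] -> pop 43, enqueue [38], visited so far: [34, 30, 49, 10, 47, 8, 22, 37, 18, 43]
  queue [38] -> pop 38, enqueue [none], visited so far: [34, 30, 49, 10, 47, 8, 22, 37, 18, 43, 38]
Result: [34, 30, 49, 10, 47, 8, 22, 37, 18, 43, 38]


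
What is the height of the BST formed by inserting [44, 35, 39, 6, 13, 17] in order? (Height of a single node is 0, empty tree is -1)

Insertion order: [44, 35, 39, 6, 13, 17]
Tree (level-order array): [44, 35, None, 6, 39, None, 13, None, None, None, 17]
Compute height bottom-up (empty subtree = -1):
  height(17) = 1 + max(-1, -1) = 0
  height(13) = 1 + max(-1, 0) = 1
  height(6) = 1 + max(-1, 1) = 2
  height(39) = 1 + max(-1, -1) = 0
  height(35) = 1 + max(2, 0) = 3
  height(44) = 1 + max(3, -1) = 4
Height = 4


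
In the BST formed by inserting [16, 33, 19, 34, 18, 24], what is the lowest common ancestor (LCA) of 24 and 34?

Tree insertion order: [16, 33, 19, 34, 18, 24]
Tree (level-order array): [16, None, 33, 19, 34, 18, 24]
In a BST, the LCA of p=24, q=34 is the first node v on the
root-to-leaf path with p <= v <= q (go left if both < v, right if both > v).
Walk from root:
  at 16: both 24 and 34 > 16, go right
  at 33: 24 <= 33 <= 34, this is the LCA
LCA = 33


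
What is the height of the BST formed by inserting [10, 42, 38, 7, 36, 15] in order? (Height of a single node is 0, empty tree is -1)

Insertion order: [10, 42, 38, 7, 36, 15]
Tree (level-order array): [10, 7, 42, None, None, 38, None, 36, None, 15]
Compute height bottom-up (empty subtree = -1):
  height(7) = 1 + max(-1, -1) = 0
  height(15) = 1 + max(-1, -1) = 0
  height(36) = 1 + max(0, -1) = 1
  height(38) = 1 + max(1, -1) = 2
  height(42) = 1 + max(2, -1) = 3
  height(10) = 1 + max(0, 3) = 4
Height = 4


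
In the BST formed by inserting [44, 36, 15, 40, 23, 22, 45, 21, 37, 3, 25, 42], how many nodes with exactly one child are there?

Tree built from: [44, 36, 15, 40, 23, 22, 45, 21, 37, 3, 25, 42]
Tree (level-order array): [44, 36, 45, 15, 40, None, None, 3, 23, 37, 42, None, None, 22, 25, None, None, None, None, 21]
Rule: These are nodes with exactly 1 non-null child.
Per-node child counts:
  node 44: 2 child(ren)
  node 36: 2 child(ren)
  node 15: 2 child(ren)
  node 3: 0 child(ren)
  node 23: 2 child(ren)
  node 22: 1 child(ren)
  node 21: 0 child(ren)
  node 25: 0 child(ren)
  node 40: 2 child(ren)
  node 37: 0 child(ren)
  node 42: 0 child(ren)
  node 45: 0 child(ren)
Matching nodes: [22]
Count of nodes with exactly one child: 1


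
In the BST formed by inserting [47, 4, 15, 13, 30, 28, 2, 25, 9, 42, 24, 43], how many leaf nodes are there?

Tree built from: [47, 4, 15, 13, 30, 28, 2, 25, 9, 42, 24, 43]
Tree (level-order array): [47, 4, None, 2, 15, None, None, 13, 30, 9, None, 28, 42, None, None, 25, None, None, 43, 24]
Rule: A leaf has 0 children.
Per-node child counts:
  node 47: 1 child(ren)
  node 4: 2 child(ren)
  node 2: 0 child(ren)
  node 15: 2 child(ren)
  node 13: 1 child(ren)
  node 9: 0 child(ren)
  node 30: 2 child(ren)
  node 28: 1 child(ren)
  node 25: 1 child(ren)
  node 24: 0 child(ren)
  node 42: 1 child(ren)
  node 43: 0 child(ren)
Matching nodes: [2, 9, 24, 43]
Count of leaf nodes: 4


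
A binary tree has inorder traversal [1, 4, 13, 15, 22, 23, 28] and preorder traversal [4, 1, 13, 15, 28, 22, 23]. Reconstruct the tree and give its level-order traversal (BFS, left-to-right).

Inorder:  [1, 4, 13, 15, 22, 23, 28]
Preorder: [4, 1, 13, 15, 28, 22, 23]
Algorithm: preorder visits root first, so consume preorder in order;
for each root, split the current inorder slice at that value into
left-subtree inorder and right-subtree inorder, then recurse.
Recursive splits:
  root=4; inorder splits into left=[1], right=[13, 15, 22, 23, 28]
  root=1; inorder splits into left=[], right=[]
  root=13; inorder splits into left=[], right=[15, 22, 23, 28]
  root=15; inorder splits into left=[], right=[22, 23, 28]
  root=28; inorder splits into left=[22, 23], right=[]
  root=22; inorder splits into left=[], right=[23]
  root=23; inorder splits into left=[], right=[]
Reconstructed level-order: [4, 1, 13, 15, 28, 22, 23]


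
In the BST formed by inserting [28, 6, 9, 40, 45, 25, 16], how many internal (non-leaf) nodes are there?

Tree built from: [28, 6, 9, 40, 45, 25, 16]
Tree (level-order array): [28, 6, 40, None, 9, None, 45, None, 25, None, None, 16]
Rule: An internal node has at least one child.
Per-node child counts:
  node 28: 2 child(ren)
  node 6: 1 child(ren)
  node 9: 1 child(ren)
  node 25: 1 child(ren)
  node 16: 0 child(ren)
  node 40: 1 child(ren)
  node 45: 0 child(ren)
Matching nodes: [28, 6, 9, 25, 40]
Count of internal (non-leaf) nodes: 5
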